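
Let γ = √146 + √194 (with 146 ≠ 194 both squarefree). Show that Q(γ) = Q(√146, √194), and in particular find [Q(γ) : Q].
[Q(γ) : Q] = 4 (equivalently, Q(γ) = Q(√146, √194))

Obviously Q(γ) ⊆ Q(√146, √194), and [Q(√146, √194):Q] = 4 (since 146, 194 are distinct squarefree integers > 1 with 28324 not a perfect square). To show equality we compute the minimal polynomial of γ. From γ = √146 + √194: γ^2 = 146 + 2√(28324) + 194 = 340 + 2√(28324), so γ^2 - 340 = 2√(28324); squaring, (γ^2 - 340)^2 = 4·28324, i.e. γ^4 - 680γ^2 + 115600 - 113296 = 0, i.e. γ^4 - 680γ^2 + 2304 = 0. So γ is a root of x^4 - 680x^2 + 2304. This polynomial is irreducible over Q: it has no rational root (each ±√146 ± √194 is irrational), and any factorization into two quadratics over Q would force √(28324) ∈ Q (pairing opposite roots) or √146, √194 ∈ Q (other pairings), all impossible. Hence [Q(γ):Q] = 4 = [Q(√146, √194):Q], so Q(γ) = Q(√146, √194).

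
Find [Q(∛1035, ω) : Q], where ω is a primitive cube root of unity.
[Q(∛1035, ω) : Q] = 6

[Q(∛1035):Q] = 3 (min poly x^3 - 1035, irreducible since 1035 is not a perfect cube). [Q(ω):Q] = 2 (min poly x^2 + x + 1). Since Q(∛1035) ⊂ R and ω ∉ R, we have ω ∉ Q(∛1035), so x^2 + x + 1 remains irreducible over Q(∛1035) and [Q(∛1035, ω) : Q(∛1035)] = 2. By the tower law, [Q(∛1035, ω) : Q] = 3 · 2 = 6. (In fact Q(∛1035, ω) is the splitting field of x^3 - 1035 over Q.)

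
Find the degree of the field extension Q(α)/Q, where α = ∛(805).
[Q(α):Q] = 3

The minimal polynomial of α is x^3 - 805, irreducible over Q since 805 is not a perfect cube (so x^3 - 805 has no rational root). Hence [Q(α):Q] = deg(m_α) = 3.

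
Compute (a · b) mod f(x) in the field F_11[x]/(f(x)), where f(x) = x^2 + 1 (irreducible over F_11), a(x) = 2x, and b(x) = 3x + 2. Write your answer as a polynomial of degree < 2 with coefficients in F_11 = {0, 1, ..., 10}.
a · b ≡ 4x + 5 (mod f(x))

Multiply in F_11[x]: a(x)·b(x) = (2x)·(3x + 2) = 6x^2 + 4x. This has degree ≥ 2, so divide by f(x) over F_11: 6x^2 + 4x = (6)·(x^2 + 1) + (4x + 5). Hence a·b ≡ 4x + 5 (mod f). (F_11[x]/(f) is a field with 11^2 = 121 elements since f is irreducible of degree 2.)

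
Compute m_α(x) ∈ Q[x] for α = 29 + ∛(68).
m_α(x) = x^3 - 87x^2 + 2523x - 24457

Set β = α - 29 = ∛(68), so β^3 = 68. Then (α - 29)^3 - 68 = 0, i.e. α is a root of g(x) = (x - 29)^3 - 68 = x^3 - 87x^2 + 2523x - 24457. Since g(x) = h(x - 29) where h(x) = x^3 - 68, and h is irreducible over Q (because 68 is not a perfect cube, so h has no rational root, and a monic cubic with no rational root is irreducible), g is also irreducible (irreducibility is preserved under the substitution x → x - 29). Hence m_α(x) = x^3 - 87x^2 + 2523x - 24457.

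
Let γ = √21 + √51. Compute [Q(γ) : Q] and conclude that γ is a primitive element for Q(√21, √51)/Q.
[Q(γ) : Q] = 4 (equivalently, Q(γ) = Q(√21, √51))

Obviously Q(γ) ⊆ Q(√21, √51), and [Q(√21, √51):Q] = 4 (since 21, 51 are distinct squarefree integers > 1 with 1071 not a perfect square). To show equality we compute the minimal polynomial of γ. From γ = √21 + √51: γ^2 = 21 + 2√(1071) + 51 = 72 + 2√(1071), so γ^2 - 72 = 2√(1071); squaring, (γ^2 - 72)^2 = 4·1071, i.e. γ^4 - 144γ^2 + 5184 - 4284 = 0, i.e. γ^4 - 144γ^2 + 900 = 0. So γ is a root of x^4 - 144x^2 + 900. This polynomial is irreducible over Q: it has no rational root (each ±√21 ± √51 is irrational), and any factorization into two quadratics over Q would force √(1071) ∈ Q (pairing opposite roots) or √21, √51 ∈ Q (other pairings), all impossible. Hence [Q(γ):Q] = 4 = [Q(√21, √51):Q], so Q(γ) = Q(√21, √51).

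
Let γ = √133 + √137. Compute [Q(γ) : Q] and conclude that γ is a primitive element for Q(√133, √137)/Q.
[Q(γ) : Q] = 4 (equivalently, Q(γ) = Q(√133, √137))

Obviously Q(γ) ⊆ Q(√133, √137), and [Q(√133, √137):Q] = 4 (since 133, 137 are distinct squarefree integers > 1 with 18221 not a perfect square). To show equality we compute the minimal polynomial of γ. From γ = √133 + √137: γ^2 = 133 + 2√(18221) + 137 = 270 + 2√(18221), so γ^2 - 270 = 2√(18221); squaring, (γ^2 - 270)^2 = 4·18221, i.e. γ^4 - 540γ^2 + 72900 - 72884 = 0, i.e. γ^4 - 540γ^2 + 16 = 0. So γ is a root of x^4 - 540x^2 + 16. This polynomial is irreducible over Q: it has no rational root (each ±√133 ± √137 is irrational), and any factorization into two quadratics over Q would force √(18221) ∈ Q (pairing opposite roots) or √133, √137 ∈ Q (other pairings), all impossible. Hence [Q(γ):Q] = 4 = [Q(√133, √137):Q], so Q(γ) = Q(√133, √137).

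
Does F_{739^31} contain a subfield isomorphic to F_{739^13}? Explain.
No: F_{739^13} is not a subfield of F_{739^31}

F_{p^m} embeds in F_{p^n} iff m | n. Here 13 ∤ 31 (since 31 = 2·13 + 5 with remainder 5 ≠ 0), so F_{739^13} is not a subfield of F_{739^31}. Equivalently: if it were, the tower law would give 13 = [F_{739^13}:F_739] dividing [F_{739^31}:F_739] = 31, contradiction.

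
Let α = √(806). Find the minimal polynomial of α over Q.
m_α(x) = x^2 - 806

α satisfies α^2 - 806 = 0, so x^2 - 806 annihilates α. Since d = 806 is squarefree and ≠ 1, it is not a perfect square in Q, so x^2 - 806 has no rational root and is therefore irreducible over Q (a degree-2 polynomial over a field is irreducible iff it has no root). Hence m_α(x) = x^2 - 806.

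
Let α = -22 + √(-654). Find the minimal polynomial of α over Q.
m_α(x) = x^2 + 44x + 1138

From α + 22 = √(-654), squaring gives (α + 22)^2 = -654, i.e. α^2 + 44α + 484 = -654, so α^2 + 44α + 1138 = 0. The discriminant of x^2 + 44x + 1138 is (44)^2 - 4·(1138) = 1936 - 4552 = -2616, and 4·(-654) is not a perfect square in Q since -654 is squarefree and ≠ 1. Hence x^2 + 44x + 1138 is irreducible over Q and is the minimal polynomial of α.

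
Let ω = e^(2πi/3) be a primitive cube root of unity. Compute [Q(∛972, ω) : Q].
[Q(∛972, ω) : Q] = 6

[Q(∛972):Q] = 3 (min poly x^3 - 972, irreducible since 972 is not a perfect cube). [Q(ω):Q] = 2 (min poly x^2 + x + 1). Since Q(∛972) ⊂ R and ω ∉ R, we have ω ∉ Q(∛972), so x^2 + x + 1 remains irreducible over Q(∛972) and [Q(∛972, ω) : Q(∛972)] = 2. By the tower law, [Q(∛972, ω) : Q] = 3 · 2 = 6. (In fact Q(∛972, ω) is the splitting field of x^3 - 972 over Q.)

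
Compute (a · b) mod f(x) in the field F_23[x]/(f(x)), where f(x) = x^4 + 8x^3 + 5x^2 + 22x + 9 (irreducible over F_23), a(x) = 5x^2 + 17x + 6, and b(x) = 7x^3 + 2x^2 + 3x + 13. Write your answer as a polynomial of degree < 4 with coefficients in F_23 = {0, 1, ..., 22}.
a · b ≡ 20x^3 + 21x^2 + 3x + 11 (mod f(x))

Multiply in F_23[x]: a(x)·b(x) = (5x^2 + 17x + 6)·(7x^3 + 2x^2 + 3x + 13) = 12x^5 + 14x^4 + 22x^3 + 13x^2 + 9x + 9. This has degree ≥ 4, so divide by f(x) over F_23: 12x^5 + 14x^4 + 22x^3 + 13x^2 + 9x + 9 = (12x + 10)·(x^4 + 8x^3 + 5x^2 + 22x + 9) + (20x^3 + 21x^2 + 3x + 11). Hence a·b ≡ 20x^3 + 21x^2 + 3x + 11 (mod f). (F_23[x]/(f) is a field with 23^4 = 279841 elements since f is irreducible of degree 4.)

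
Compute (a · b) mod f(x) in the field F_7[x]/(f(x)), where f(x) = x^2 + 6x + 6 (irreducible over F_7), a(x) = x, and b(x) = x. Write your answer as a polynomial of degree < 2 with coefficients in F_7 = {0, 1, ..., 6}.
a · b ≡ x + 1 (mod f(x))

Multiply in F_7[x]: a(x)·b(x) = (x)·(x) = x^2. This has degree ≥ 2, so divide by f(x) over F_7: x^2 = (1)·(x^2 + 6x + 6) + (x + 1). Hence a·b ≡ x + 1 (mod f). (F_7[x]/(f) is a field with 7^2 = 49 elements since f is irreducible of degree 2.)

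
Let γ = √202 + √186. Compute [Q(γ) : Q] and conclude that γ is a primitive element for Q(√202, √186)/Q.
[Q(γ) : Q] = 4 (equivalently, Q(γ) = Q(√202, √186))

Obviously Q(γ) ⊆ Q(√202, √186), and [Q(√202, √186):Q] = 4 (since 202, 186 are distinct squarefree integers > 1 with 37572 not a perfect square). To show equality we compute the minimal polynomial of γ. From γ = √202 + √186: γ^2 = 202 + 2√(37572) + 186 = 388 + 2√(37572), so γ^2 - 388 = 2√(37572); squaring, (γ^2 - 388)^2 = 4·37572, i.e. γ^4 - 776γ^2 + 150544 - 150288 = 0, i.e. γ^4 - 776γ^2 + 256 = 0. So γ is a root of x^4 - 776x^2 + 256. This polynomial is irreducible over Q: it has no rational root (each ±√202 ± √186 is irrational), and any factorization into two quadratics over Q would force √(37572) ∈ Q (pairing opposite roots) or √202, √186 ∈ Q (other pairings), all impossible. Hence [Q(γ):Q] = 4 = [Q(√202, √186):Q], so Q(γ) = Q(√202, √186).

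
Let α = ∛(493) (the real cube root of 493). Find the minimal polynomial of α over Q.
m_α(x) = x^3 - 493

α satisfies α^3 = 493, so x^3 - 493 annihilates α. By the rational root test, a rational root p/q (in lowest terms) of x^3 - 493 would satisfy p^3 = 493 q^3, forcing q = 1 and p^3 = 493; but 493 is not a perfect cube, contradiction. A monic cubic over Q with no rational root is irreducible (any nontrivial factorization would include a linear factor). Hence x^3 - 493 is the minimal polynomial of α, and in particular [Q(α):Q] = 3.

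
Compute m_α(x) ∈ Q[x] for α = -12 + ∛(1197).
m_α(x) = x^3 + 36x^2 + 432x + 531

Set β = α + 12 = ∛(1197), so β^3 = 1197. Then (α + 12)^3 - 1197 = 0, i.e. α is a root of g(x) = (x + 12)^3 - 1197 = x^3 + 36x^2 + 432x + 531. Since g(x) = h(x + 12) where h(x) = x^3 - 1197, and h is irreducible over Q (because 1197 is not a perfect cube, so h has no rational root, and a monic cubic with no rational root is irreducible), g is also irreducible (irreducibility is preserved under the substitution x → x + 12). Hence m_α(x) = x^3 + 36x^2 + 432x + 531.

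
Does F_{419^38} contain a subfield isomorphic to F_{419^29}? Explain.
No: F_{419^29} is not a subfield of F_{419^38}

F_{p^m} embeds in F_{p^n} iff m | n. Here 29 ∤ 38 (since 38 = 1·29 + 9 with remainder 9 ≠ 0), so F_{419^29} is not a subfield of F_{419^38}. Equivalently: if it were, the tower law would give 29 = [F_{419^29}:F_419] dividing [F_{419^38}:F_419] = 38, contradiction.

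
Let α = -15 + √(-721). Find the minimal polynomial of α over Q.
m_α(x) = x^2 + 30x + 946

From α + 15 = √(-721), squaring gives (α + 15)^2 = -721, i.e. α^2 + 30α + 225 = -721, so α^2 + 30α + 946 = 0. The discriminant of x^2 + 30x + 946 is (30)^2 - 4·(946) = 900 - 3784 = -2884, and 4·(-721) is not a perfect square in Q since -721 is squarefree and ≠ 1. Hence x^2 + 30x + 946 is irreducible over Q and is the minimal polynomial of α.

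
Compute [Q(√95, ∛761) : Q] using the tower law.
[Q(√95, ∛761) : Q] = 6

Let L = Q(√95, ∛761). Since Q(√95) ⊂ L and [Q(√95):Q] = 2, the tower law gives 2 | [L:Q]. Likewise Q(∛761) ⊂ L with [Q(∛761):Q] = 3 (because 761 is not a perfect cube), so 3 | [L:Q]. As gcd(2,3) = 1, [L:Q] is divisible by 6. Conversely L is generated over Q by √95 and ∛761, so [L:Q] ≤ 2·3 = 6. Therefore [Q(√95, ∛761) : Q] = 6.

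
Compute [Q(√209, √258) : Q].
[Q(√209, √258) : Q] = 4

[Q(√209):Q] = 2 (min poly x^2 - 209, irreducible since 209 is squarefree > 1). For the top step, suppose √258 ∈ Q(√209), say √258 = c + d√209 with c, d ∈ Q. Squaring: 258 = c^2 + 209d^2 + 2cd√209. Since √209 ∉ Q this forces 2cd = 0. If d = 0 then √258 = c ∈ Q, contradicting 258 squarefree > 1. If c = 0 then 258 = 209d^2, so 209·258 = (209d)^2 is a perfect square in Q — but 209·258 = 53922 is not a perfect square (since 209 and 258 are distinct squarefree integers). Contradiction. Hence √258 ∉ Q(√209), so x^2 - 258 stays irreducible over Q(√209) and [Q(√209, √258) : Q(√209)] = 2. By the tower law, [Q(√209, √258) : Q] = 2 · 2 = 4.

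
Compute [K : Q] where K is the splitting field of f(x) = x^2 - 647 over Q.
[K : Q] = 2

f(x) = x^2 - 647 factors as (x - √647)(x + √647). The splitting field is K = Q(√647). Since 647 is squarefree and > 1, it is not a perfect square, so x^2 - 647 is irreducible over Q and [Q(√647) : Q] = 2. Hence [K : Q] = 2.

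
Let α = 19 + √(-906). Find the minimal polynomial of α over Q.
m_α(x) = x^2 - 38x + 1267

From α - 19 = √(-906), squaring gives (α - 19)^2 = -906, i.e. α^2 - 38α + 361 = -906, so α^2 - 38α + 1267 = 0. The discriminant of x^2 - 38x + 1267 is (-38)^2 - 4·(1267) = 1444 - 5068 = -3624, and 4·(-906) is not a perfect square in Q since -906 is squarefree and ≠ 1. Hence x^2 - 38x + 1267 is irreducible over Q and is the minimal polynomial of α.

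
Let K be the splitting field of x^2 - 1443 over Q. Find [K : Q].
[K : Q] = 2

f(x) = x^2 - 1443 factors as (x - √1443)(x + √1443). The splitting field is K = Q(√1443). Since 1443 is squarefree and > 1, it is not a perfect square, so x^2 - 1443 is irreducible over Q and [Q(√1443) : Q] = 2. Hence [K : Q] = 2.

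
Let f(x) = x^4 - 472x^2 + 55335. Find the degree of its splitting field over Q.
[K : Q] = 4

Solving the quadratic in x^2: x^2 = (472 ± √(472^2 - 4·55335))/2 = (472 ± √1444)/2 = (472 ± 38)/2, giving x^2 = 255 or x^2 = 217. So f(x) = (x^2 - 255)(x^2 - 217) and the roots of f are ±√255, ±√217. Hence the splitting field is K = Q(√255, √217). Since 255 and 217 are distinct squarefree integers > 1, their product 55335 is not a perfect square, so √217 ∉ Q(√255). By the tower law [K:Q] = [Q(√255,√217):Q(√255)] · [Q(√255):Q] = 2 · 2 = 4.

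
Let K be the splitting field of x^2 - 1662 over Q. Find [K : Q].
[K : Q] = 2

f(x) = x^2 - 1662 factors as (x - √1662)(x + √1662). The splitting field is K = Q(√1662). Since 1662 is squarefree and > 1, it is not a perfect square, so x^2 - 1662 is irreducible over Q and [Q(√1662) : Q] = 2. Hence [K : Q] = 2.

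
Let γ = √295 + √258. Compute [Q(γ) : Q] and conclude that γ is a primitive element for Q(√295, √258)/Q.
[Q(γ) : Q] = 4 (equivalently, Q(γ) = Q(√295, √258))

Obviously Q(γ) ⊆ Q(√295, √258), and [Q(√295, √258):Q] = 4 (since 295, 258 are distinct squarefree integers > 1 with 76110 not a perfect square). To show equality we compute the minimal polynomial of γ. From γ = √295 + √258: γ^2 = 295 + 2√(76110) + 258 = 553 + 2√(76110), so γ^2 - 553 = 2√(76110); squaring, (γ^2 - 553)^2 = 4·76110, i.e. γ^4 - 1106γ^2 + 305809 - 304440 = 0, i.e. γ^4 - 1106γ^2 + 1369 = 0. So γ is a root of x^4 - 1106x^2 + 1369. This polynomial is irreducible over Q: it has no rational root (each ±√295 ± √258 is irrational), and any factorization into two quadratics over Q would force √(76110) ∈ Q (pairing opposite roots) or √295, √258 ∈ Q (other pairings), all impossible. Hence [Q(γ):Q] = 4 = [Q(√295, √258):Q], so Q(γ) = Q(√295, √258).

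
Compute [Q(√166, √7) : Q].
[Q(√166, √7) : Q] = 4

[Q(√166):Q] = 2 (min poly x^2 - 166, irreducible since 166 is squarefree > 1). For the top step, suppose √7 ∈ Q(√166), say √7 = c + d√166 with c, d ∈ Q. Squaring: 7 = c^2 + 166d^2 + 2cd√166. Since √166 ∉ Q this forces 2cd = 0. If d = 0 then √7 = c ∈ Q, contradicting 7 squarefree > 1. If c = 0 then 7 = 166d^2, so 166·7 = (166d)^2 is a perfect square in Q — but 166·7 = 1162 is not a perfect square (since 166 and 7 are distinct squarefree integers). Contradiction. Hence √7 ∉ Q(√166), so x^2 - 7 stays irreducible over Q(√166) and [Q(√166, √7) : Q(√166)] = 2. By the tower law, [Q(√166, √7) : Q] = 2 · 2 = 4.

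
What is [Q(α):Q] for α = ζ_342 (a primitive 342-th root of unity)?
[Q(α):Q] = 108

The minimal polynomial of ζ_342 over Q is the 342-th cyclotomic polynomial Φ_342(x), which is irreducible over Q and has degree φ(342) = 108. Hence [Q(α):Q] = φ(342) = 108.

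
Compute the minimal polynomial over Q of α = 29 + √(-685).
m_α(x) = x^2 - 58x + 1526

From α - 29 = √(-685), squaring gives (α - 29)^2 = -685, i.e. α^2 - 58α + 841 = -685, so α^2 - 58α + 1526 = 0. The discriminant of x^2 - 58x + 1526 is (-58)^2 - 4·(1526) = 3364 - 6104 = -2740, and 4·(-685) is not a perfect square in Q since -685 is squarefree and ≠ 1. Hence x^2 - 58x + 1526 is irreducible over Q and is the minimal polynomial of α.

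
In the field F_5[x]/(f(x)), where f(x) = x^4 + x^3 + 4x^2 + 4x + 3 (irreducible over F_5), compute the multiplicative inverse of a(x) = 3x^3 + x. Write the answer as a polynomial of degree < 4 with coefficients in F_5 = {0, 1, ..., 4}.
a(x)^(-1) ≡ 4x^3 + 1 (mod f(x))

Since f is irreducible over F_5, F_5[x]/(f) is a field and a(x) ≠ 0 has an inverse. Apply the extended Euclidean algorithm to f(x) and a(x) in F_5[x]: f(x) = (2x + 2)·a(x) + (2x^2 + 2x + 3);  a(x) = (4x + 1)·(2x^2 + 2x + 3) + (2x + 2);  (2x^2 + 2x + 3) = (x)·(2x + 2) + (3). The last nonzero remainder is the constant 3 = gcd(f, a) in F_5. Back-substituting through the division chain expresses 3 = s(x)·a(x) + t(x)·f(x) with s(x) ≡ 2x^3 + 3 (mod f), so (2x^3 + 3)·a(x) ≡ 3 (mod f). Multiplying by 3^(-1) ≡ 2 in F_5 gives a(x)^(-1) ≡ 2·(2x^3 + 3) ≡ 4x^3 + 1 (mod f). Check: (3x^3 + x)·(4x^3 + 1) = 2x^6 + 4x^4 + 3x^3 + x ≡ 1 (mod x^4 + x^3 + 4x^2 + 4x + 3).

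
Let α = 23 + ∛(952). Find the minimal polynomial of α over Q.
m_α(x) = x^3 - 69x^2 + 1587x - 13119

Set β = α - 23 = ∛(952), so β^3 = 952. Then (α - 23)^3 - 952 = 0, i.e. α is a root of g(x) = (x - 23)^3 - 952 = x^3 - 69x^2 + 1587x - 13119. Since g(x) = h(x - 23) where h(x) = x^3 - 952, and h is irreducible over Q (because 952 is not a perfect cube, so h has no rational root, and a monic cubic with no rational root is irreducible), g is also irreducible (irreducibility is preserved under the substitution x → x - 23). Hence m_α(x) = x^3 - 69x^2 + 1587x - 13119.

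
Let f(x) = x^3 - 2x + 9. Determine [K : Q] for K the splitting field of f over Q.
[K : Q] = 6

By the rational root test, any rational root of the monic integer polynomial f(x) = x^3 - 2x + 9 must be an integer dividing the constant term 9, i.e. one of ±{1, 3, 9}. Evaluating: f(1) = 8, f(-1) = 10, f(3) = 30, f(-3) = -12, f(9) = 720, f(-9) = -702; none is 0, so f has no rational root and is therefore irreducible over Q (a cubic with no linear factor over a field is irreducible). For an irreducible cubic, the Galois group is A_3 or S_3 according as the discriminant disc(f) = -4a^3 - 27b^2 = -4·(-2)^3 - 27·(9)^2 = -2155 is or is not a square in Q. Here disc(f) = -2155 is not a perfect square in Q, so the Galois group of f over Q is not contained in A_3 and must be all of S_3. The splitting field has degree |S_3| = 6 over Q, so [K : Q] = 6.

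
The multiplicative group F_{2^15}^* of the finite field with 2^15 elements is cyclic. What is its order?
|F_{2^15}^*| = 32767

F_{2^15} has 2^15 = 32768 elements; its multiplicative group consists of all nonzero elements, so |F_{2^15}^*| = 32768 - 1 = 32767. (It is cyclic since any finite subgroup of the multiplicative group of a field is cyclic.)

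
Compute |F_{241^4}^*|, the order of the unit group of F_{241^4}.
|F_{241^4}^*| = 3373402560

F_{241^4} has 241^4 = 3373402561 elements; its multiplicative group consists of all nonzero elements, so |F_{241^4}^*| = 3373402561 - 1 = 3373402560. (It is cyclic since any finite subgroup of the multiplicative group of a field is cyclic.)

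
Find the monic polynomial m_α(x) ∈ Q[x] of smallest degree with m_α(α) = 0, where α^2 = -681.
m_α(x) = x^2 + 681

α satisfies α^2 + 681 = 0, so x^2 + 681 annihilates α. Since d = -681 is squarefree and ≠ 1, it is not a perfect square in Q, so x^2 + 681 has no rational root and is therefore irreducible over Q (a degree-2 polynomial over a field is irreducible iff it has no root). Hence m_α(x) = x^2 + 681.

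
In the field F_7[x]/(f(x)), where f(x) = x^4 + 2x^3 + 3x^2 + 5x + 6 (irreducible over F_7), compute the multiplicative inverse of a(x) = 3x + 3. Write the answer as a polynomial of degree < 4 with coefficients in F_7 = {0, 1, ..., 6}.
a(x)^(-1) ≡ 3x^3 + 3x^2 + 6x + 2 (mod f(x))

Since f is irreducible over F_7, F_7[x]/(f) is a field and a(x) ≠ 0 has an inverse. Apply the extended Euclidean algorithm to f(x) and a(x) in F_7[x]: f(x) = (5x^3 + 5x^2 + 3x + 1)·a(x) + (3). The last nonzero remainder is the constant 3 = gcd(f, a) in F_7. Back-substituting through the division chain expresses 3 = s(x)·a(x) + t(x)·f(x) with s(x) ≡ 2x^3 + 2x^2 + 4x + 6 (mod f), so (2x^3 + 2x^2 + 4x + 6)·a(x) ≡ 3 (mod f). Multiplying by 3^(-1) ≡ 5 in F_7 gives a(x)^(-1) ≡ 5·(2x^3 + 2x^2 + 4x + 6) ≡ 3x^3 + 3x^2 + 6x + 2 (mod f). Check: (3x + 3)·(3x^3 + 3x^2 + 6x + 2) = 2x^4 + 4x^3 + 6x^2 + 3x + 6 ≡ 1 (mod x^4 + 2x^3 + 3x^2 + 5x + 6).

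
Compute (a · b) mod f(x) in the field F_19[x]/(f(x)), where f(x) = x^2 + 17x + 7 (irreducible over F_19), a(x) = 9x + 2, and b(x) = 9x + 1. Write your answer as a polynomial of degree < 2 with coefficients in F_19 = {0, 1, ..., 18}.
a · b ≡ 18x + 5 (mod f(x))

Multiply in F_19[x]: a(x)·b(x) = (9x + 2)·(9x + 1) = 5x^2 + 8x + 2. This has degree ≥ 2, so divide by f(x) over F_19: 5x^2 + 8x + 2 = (5)·(x^2 + 17x + 7) + (18x + 5). Hence a·b ≡ 18x + 5 (mod f). (F_19[x]/(f) is a field with 19^2 = 361 elements since f is irreducible of degree 2.)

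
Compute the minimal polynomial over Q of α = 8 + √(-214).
m_α(x) = x^2 - 16x + 278

From α - 8 = √(-214), squaring gives (α - 8)^2 = -214, i.e. α^2 - 16α + 64 = -214, so α^2 - 16α + 278 = 0. The discriminant of x^2 - 16x + 278 is (-16)^2 - 4·(278) = 256 - 1112 = -856, and 4·(-214) is not a perfect square in Q since -214 is squarefree and ≠ 1. Hence x^2 - 16x + 278 is irreducible over Q and is the minimal polynomial of α.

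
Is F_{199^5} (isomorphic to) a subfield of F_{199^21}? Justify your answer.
No: F_{199^5} is not a subfield of F_{199^21}

F_{p^m} embeds in F_{p^n} iff m | n. Here 5 ∤ 21 (since 21 = 4·5 + 1 with remainder 1 ≠ 0), so F_{199^5} is not a subfield of F_{199^21}. Equivalently: if it were, the tower law would give 5 = [F_{199^5}:F_199] dividing [F_{199^21}:F_199] = 21, contradiction.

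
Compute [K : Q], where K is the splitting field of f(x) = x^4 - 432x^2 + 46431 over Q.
[K : Q] = 4

Solving the quadratic in x^2: x^2 = (432 ± √(432^2 - 4·46431))/2 = (432 ± √900)/2 = (432 ± 30)/2, giving x^2 = 201 or x^2 = 231. So f(x) = (x^2 - 201)(x^2 - 231) and the roots of f are ±√201, ±√231. Hence the splitting field is K = Q(√201, √231). Since 201 and 231 are distinct squarefree integers > 1, their product 46431 is not a perfect square, so √231 ∉ Q(√201). By the tower law [K:Q] = [Q(√201,√231):Q(√201)] · [Q(√201):Q] = 2 · 2 = 4.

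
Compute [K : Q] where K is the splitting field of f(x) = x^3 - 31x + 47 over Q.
[K : Q] = 6

By the rational root test, any rational root of the monic integer polynomial f(x) = x^3 - 31x + 47 must be an integer dividing the constant term 47, i.e. one of ±{1, 47}. Evaluating: f(1) = 17, f(-1) = 77, f(47) = 102413, f(-47) = -102319; none is 0, so f has no rational root and is therefore irreducible over Q (a cubic with no linear factor over a field is irreducible). For an irreducible cubic, the Galois group is A_3 or S_3 according as the discriminant disc(f) = -4a^3 - 27b^2 = -4·(-31)^3 - 27·(47)^2 = 59521 is or is not a square in Q. Here disc(f) = 59521 is not a perfect square in Q, so the Galois group of f over Q is not contained in A_3 and must be all of S_3. The splitting field has degree |S_3| = 6 over Q, so [K : Q] = 6.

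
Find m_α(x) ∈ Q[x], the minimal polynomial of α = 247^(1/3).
m_α(x) = x^3 - 247

α satisfies α^3 = 247, so x^3 - 247 annihilates α. By the rational root test, a rational root p/q (in lowest terms) of x^3 - 247 would satisfy p^3 = 247 q^3, forcing q = 1 and p^3 = 247; but 247 is not a perfect cube, contradiction. A monic cubic over Q with no rational root is irreducible (any nontrivial factorization would include a linear factor). Hence x^3 - 247 is the minimal polynomial of α, and in particular [Q(α):Q] = 3.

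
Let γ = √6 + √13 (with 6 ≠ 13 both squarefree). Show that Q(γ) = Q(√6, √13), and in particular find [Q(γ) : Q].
[Q(γ) : Q] = 4 (equivalently, Q(γ) = Q(√6, √13))

Obviously Q(γ) ⊆ Q(√6, √13), and [Q(√6, √13):Q] = 4 (since 6, 13 are distinct squarefree integers > 1 with 78 not a perfect square). To show equality we compute the minimal polynomial of γ. From γ = √6 + √13: γ^2 = 6 + 2√(78) + 13 = 19 + 2√(78), so γ^2 - 19 = 2√(78); squaring, (γ^2 - 19)^2 = 4·78, i.e. γ^4 - 38γ^2 + 361 - 312 = 0, i.e. γ^4 - 38γ^2 + 49 = 0. So γ is a root of x^4 - 38x^2 + 49. This polynomial is irreducible over Q: it has no rational root (each ±√6 ± √13 is irrational), and any factorization into two quadratics over Q would force √(78) ∈ Q (pairing opposite roots) or √6, √13 ∈ Q (other pairings), all impossible. Hence [Q(γ):Q] = 4 = [Q(√6, √13):Q], so Q(γ) = Q(√6, √13).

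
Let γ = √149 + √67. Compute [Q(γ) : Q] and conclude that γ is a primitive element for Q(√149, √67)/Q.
[Q(γ) : Q] = 4 (equivalently, Q(γ) = Q(√149, √67))

Obviously Q(γ) ⊆ Q(√149, √67), and [Q(√149, √67):Q] = 4 (since 149, 67 are distinct squarefree integers > 1 with 9983 not a perfect square). To show equality we compute the minimal polynomial of γ. From γ = √149 + √67: γ^2 = 149 + 2√(9983) + 67 = 216 + 2√(9983), so γ^2 - 216 = 2√(9983); squaring, (γ^2 - 216)^2 = 4·9983, i.e. γ^4 - 432γ^2 + 46656 - 39932 = 0, i.e. γ^4 - 432γ^2 + 6724 = 0. So γ is a root of x^4 - 432x^2 + 6724. This polynomial is irreducible over Q: it has no rational root (each ±√149 ± √67 is irrational), and any factorization into two quadratics over Q would force √(9983) ∈ Q (pairing opposite roots) or √149, √67 ∈ Q (other pairings), all impossible. Hence [Q(γ):Q] = 4 = [Q(√149, √67):Q], so Q(γ) = Q(√149, √67).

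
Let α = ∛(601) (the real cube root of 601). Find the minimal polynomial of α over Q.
m_α(x) = x^3 - 601

α satisfies α^3 = 601, so x^3 - 601 annihilates α. By the rational root test, a rational root p/q (in lowest terms) of x^3 - 601 would satisfy p^3 = 601 q^3, forcing q = 1 and p^3 = 601; but 601 is not a perfect cube, contradiction. A monic cubic over Q with no rational root is irreducible (any nontrivial factorization would include a linear factor). Hence x^3 - 601 is the minimal polynomial of α, and in particular [Q(α):Q] = 3.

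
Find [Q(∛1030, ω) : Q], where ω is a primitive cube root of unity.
[Q(∛1030, ω) : Q] = 6

[Q(∛1030):Q] = 3 (min poly x^3 - 1030, irreducible since 1030 is not a perfect cube). [Q(ω):Q] = 2 (min poly x^2 + x + 1). Since Q(∛1030) ⊂ R and ω ∉ R, we have ω ∉ Q(∛1030), so x^2 + x + 1 remains irreducible over Q(∛1030) and [Q(∛1030, ω) : Q(∛1030)] = 2. By the tower law, [Q(∛1030, ω) : Q] = 3 · 2 = 6. (In fact Q(∛1030, ω) is the splitting field of x^3 - 1030 over Q.)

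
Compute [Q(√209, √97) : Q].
[Q(√209, √97) : Q] = 4

[Q(√209):Q] = 2 (min poly x^2 - 209, irreducible since 209 is squarefree > 1). For the top step, suppose √97 ∈ Q(√209), say √97 = c + d√209 with c, d ∈ Q. Squaring: 97 = c^2 + 209d^2 + 2cd√209. Since √209 ∉ Q this forces 2cd = 0. If d = 0 then √97 = c ∈ Q, contradicting 97 squarefree > 1. If c = 0 then 97 = 209d^2, so 209·97 = (209d)^2 is a perfect square in Q — but 209·97 = 20273 is not a perfect square (since 209 and 97 are distinct squarefree integers). Contradiction. Hence √97 ∉ Q(√209), so x^2 - 97 stays irreducible over Q(√209) and [Q(√209, √97) : Q(√209)] = 2. By the tower law, [Q(√209, √97) : Q] = 2 · 2 = 4.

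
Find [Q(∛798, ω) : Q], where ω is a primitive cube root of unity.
[Q(∛798, ω) : Q] = 6

[Q(∛798):Q] = 3 (min poly x^3 - 798, irreducible since 798 is not a perfect cube). [Q(ω):Q] = 2 (min poly x^2 + x + 1). Since Q(∛798) ⊂ R and ω ∉ R, we have ω ∉ Q(∛798), so x^2 + x + 1 remains irreducible over Q(∛798) and [Q(∛798, ω) : Q(∛798)] = 2. By the tower law, [Q(∛798, ω) : Q] = 3 · 2 = 6. (In fact Q(∛798, ω) is the splitting field of x^3 - 798 over Q.)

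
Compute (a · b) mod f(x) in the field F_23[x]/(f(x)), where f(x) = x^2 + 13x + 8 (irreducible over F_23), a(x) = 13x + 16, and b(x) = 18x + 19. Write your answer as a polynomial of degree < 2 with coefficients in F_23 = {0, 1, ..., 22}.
a · b ≡ 19 (mod f(x))

Multiply in F_23[x]: a(x)·b(x) = (13x + 16)·(18x + 19) = 4x^2 + 6x + 5. This has degree ≥ 2, so divide by f(x) over F_23: 4x^2 + 6x + 5 = (4)·(x^2 + 13x + 8) + (19). Hence a·b ≡ 19 (mod f). (F_23[x]/(f) is a field with 23^2 = 529 elements since f is irreducible of degree 2.)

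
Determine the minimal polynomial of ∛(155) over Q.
m_α(x) = x^3 - 155

α satisfies α^3 = 155, so x^3 - 155 annihilates α. By the rational root test, a rational root p/q (in lowest terms) of x^3 - 155 would satisfy p^3 = 155 q^3, forcing q = 1 and p^3 = 155; but 155 is not a perfect cube, contradiction. A monic cubic over Q with no rational root is irreducible (any nontrivial factorization would include a linear factor). Hence x^3 - 155 is the minimal polynomial of α, and in particular [Q(α):Q] = 3.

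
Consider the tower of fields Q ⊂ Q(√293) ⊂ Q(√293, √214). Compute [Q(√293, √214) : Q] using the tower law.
[Q(√293, √214) : Q] = 4

[Q(√293):Q] = 2 (min poly x^2 - 293, irreducible since 293 is squarefree > 1). For the top step, suppose √214 ∈ Q(√293), say √214 = c + d√293 with c, d ∈ Q. Squaring: 214 = c^2 + 293d^2 + 2cd√293. Since √293 ∉ Q this forces 2cd = 0. If d = 0 then √214 = c ∈ Q, contradicting 214 squarefree > 1. If c = 0 then 214 = 293d^2, so 293·214 = (293d)^2 is a perfect square in Q — but 293·214 = 62702 is not a perfect square (since 293 and 214 are distinct squarefree integers). Contradiction. Hence √214 ∉ Q(√293), so x^2 - 214 stays irreducible over Q(√293) and [Q(√293, √214) : Q(√293)] = 2. By the tower law, [Q(√293, √214) : Q] = 2 · 2 = 4.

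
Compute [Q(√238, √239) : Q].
[Q(√238, √239) : Q] = 4

[Q(√238):Q] = 2 (min poly x^2 - 238, irreducible since 238 is squarefree > 1). For the top step, suppose √239 ∈ Q(√238), say √239 = c + d√238 with c, d ∈ Q. Squaring: 239 = c^2 + 238d^2 + 2cd√238. Since √238 ∉ Q this forces 2cd = 0. If d = 0 then √239 = c ∈ Q, contradicting 239 squarefree > 1. If c = 0 then 239 = 238d^2, so 238·239 = (238d)^2 is a perfect square in Q — but 238·239 = 56882 is not a perfect square (since 238 and 239 are distinct squarefree integers). Contradiction. Hence √239 ∉ Q(√238), so x^2 - 239 stays irreducible over Q(√238) and [Q(√238, √239) : Q(√238)] = 2. By the tower law, [Q(√238, √239) : Q] = 2 · 2 = 4.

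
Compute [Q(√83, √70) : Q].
[Q(√83, √70) : Q] = 4

[Q(√83):Q] = 2 (min poly x^2 - 83, irreducible since 83 is squarefree > 1). For the top step, suppose √70 ∈ Q(√83), say √70 = c + d√83 with c, d ∈ Q. Squaring: 70 = c^2 + 83d^2 + 2cd√83. Since √83 ∉ Q this forces 2cd = 0. If d = 0 then √70 = c ∈ Q, contradicting 70 squarefree > 1. If c = 0 then 70 = 83d^2, so 83·70 = (83d)^2 is a perfect square in Q — but 83·70 = 5810 is not a perfect square (since 83 and 70 are distinct squarefree integers). Contradiction. Hence √70 ∉ Q(√83), so x^2 - 70 stays irreducible over Q(√83) and [Q(√83, √70) : Q(√83)] = 2. By the tower law, [Q(√83, √70) : Q] = 2 · 2 = 4.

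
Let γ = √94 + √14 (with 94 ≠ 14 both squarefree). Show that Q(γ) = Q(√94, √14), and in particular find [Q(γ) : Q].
[Q(γ) : Q] = 4 (equivalently, Q(γ) = Q(√94, √14))

Obviously Q(γ) ⊆ Q(√94, √14), and [Q(√94, √14):Q] = 4 (since 94, 14 are distinct squarefree integers > 1 with 1316 not a perfect square). To show equality we compute the minimal polynomial of γ. From γ = √94 + √14: γ^2 = 94 + 2√(1316) + 14 = 108 + 2√(1316), so γ^2 - 108 = 2√(1316); squaring, (γ^2 - 108)^2 = 4·1316, i.e. γ^4 - 216γ^2 + 11664 - 5264 = 0, i.e. γ^4 - 216γ^2 + 6400 = 0. So γ is a root of x^4 - 216x^2 + 6400. This polynomial is irreducible over Q: it has no rational root (each ±√94 ± √14 is irrational), and any factorization into two quadratics over Q would force √(1316) ∈ Q (pairing opposite roots) or √94, √14 ∈ Q (other pairings), all impossible. Hence [Q(γ):Q] = 4 = [Q(√94, √14):Q], so Q(γ) = Q(√94, √14).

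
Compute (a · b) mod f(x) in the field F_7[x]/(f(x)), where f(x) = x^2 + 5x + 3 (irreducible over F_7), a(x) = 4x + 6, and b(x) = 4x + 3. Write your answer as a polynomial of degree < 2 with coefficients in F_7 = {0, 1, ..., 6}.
a · b ≡ 5x + 5 (mod f(x))

Multiply in F_7[x]: a(x)·b(x) = (4x + 6)·(4x + 3) = 2x^2 + x + 4. This has degree ≥ 2, so divide by f(x) over F_7: 2x^2 + x + 4 = (2)·(x^2 + 5x + 3) + (5x + 5). Hence a·b ≡ 5x + 5 (mod f). (F_7[x]/(f) is a field with 7^2 = 49 elements since f is irreducible of degree 2.)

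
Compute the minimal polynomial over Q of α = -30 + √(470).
m_α(x) = x^2 + 60x + 430

From α + 30 = √(470), squaring gives (α + 30)^2 = 470, i.e. α^2 + 60α + 900 = 470, so α^2 + 60α + 430 = 0. The discriminant of x^2 + 60x + 430 is (60)^2 - 4·(430) = 3600 - 1720 = 1880, and 4·(470) is not a perfect square in Q since 470 is squarefree and ≠ 1. Hence x^2 + 60x + 430 is irreducible over Q and is the minimal polynomial of α.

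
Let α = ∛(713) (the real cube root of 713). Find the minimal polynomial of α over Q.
m_α(x) = x^3 - 713

α satisfies α^3 = 713, so x^3 - 713 annihilates α. By the rational root test, a rational root p/q (in lowest terms) of x^3 - 713 would satisfy p^3 = 713 q^3, forcing q = 1 and p^3 = 713; but 713 is not a perfect cube, contradiction. A monic cubic over Q with no rational root is irreducible (any nontrivial factorization would include a linear factor). Hence x^3 - 713 is the minimal polynomial of α, and in particular [Q(α):Q] = 3.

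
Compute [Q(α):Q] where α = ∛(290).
[Q(α):Q] = 3

The minimal polynomial of α is x^3 - 290, irreducible over Q since 290 is not a perfect cube (so x^3 - 290 has no rational root). Hence [Q(α):Q] = deg(m_α) = 3.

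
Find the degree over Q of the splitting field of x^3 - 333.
[K : Q] = 6

The roots of x^3 - 333 are ∛333, ω∛333, ω^2∛333 where ω = e^(2πi/3) is a primitive cube root of unity, so K = Q(∛333, ω). Now [Q(∛333):Q] = 3 (since 333 is not a perfect cube, x^3 - 333 is irreducible) and [Q(ω):Q] = 2. Both 2 and 3 divide [K:Q], and [K:Q] ≤ 3·2 = 6, so [K:Q] = 6. (Equivalently: Q(∛333) ⊂ R but ω ∉ R, so [K : Q(∛333)] = 2.)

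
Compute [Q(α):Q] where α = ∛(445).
[Q(α):Q] = 3

The minimal polynomial of α is x^3 - 445, irreducible over Q since 445 is not a perfect cube (so x^3 - 445 has no rational root). Hence [Q(α):Q] = deg(m_α) = 3.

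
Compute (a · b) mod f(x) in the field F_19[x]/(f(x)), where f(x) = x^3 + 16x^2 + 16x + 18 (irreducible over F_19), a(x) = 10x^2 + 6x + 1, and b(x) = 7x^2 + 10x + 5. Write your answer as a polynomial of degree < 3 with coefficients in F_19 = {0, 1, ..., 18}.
a · b ≡ 15x^2 + 7x + 15 (mod f(x))

Multiply in F_19[x]: a(x)·b(x) = (10x^2 + 6x + 1)·(7x^2 + 10x + 5) = 13x^4 + 9x^3 + 3x^2 + 2x + 5. This has degree ≥ 3, so divide by f(x) over F_19: 13x^4 + 9x^3 + 3x^2 + 2x + 5 = (13x + 10)·(x^3 + 16x^2 + 16x + 18) + (15x^2 + 7x + 15). Hence a·b ≡ 15x^2 + 7x + 15 (mod f). (F_19[x]/(f) is a field with 19^3 = 6859 elements since f is irreducible of degree 3.)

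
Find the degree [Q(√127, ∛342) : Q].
[Q(√127, ∛342) : Q] = 6

Let L = Q(√127, ∛342). Since Q(√127) ⊂ L and [Q(√127):Q] = 2, the tower law gives 2 | [L:Q]. Likewise Q(∛342) ⊂ L with [Q(∛342):Q] = 3 (because 342 is not a perfect cube), so 3 | [L:Q]. As gcd(2,3) = 1, [L:Q] is divisible by 6. Conversely L is generated over Q by √127 and ∛342, so [L:Q] ≤ 2·3 = 6. Therefore [Q(√127, ∛342) : Q] = 6.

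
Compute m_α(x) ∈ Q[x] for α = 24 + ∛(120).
m_α(x) = x^3 - 72x^2 + 1728x - 13944

Set β = α - 24 = ∛(120), so β^3 = 120. Then (α - 24)^3 - 120 = 0, i.e. α is a root of g(x) = (x - 24)^3 - 120 = x^3 - 72x^2 + 1728x - 13944. Since g(x) = h(x - 24) where h(x) = x^3 - 120, and h is irreducible over Q (because 120 is not a perfect cube, so h has no rational root, and a monic cubic with no rational root is irreducible), g is also irreducible (irreducibility is preserved under the substitution x → x - 24). Hence m_α(x) = x^3 - 72x^2 + 1728x - 13944.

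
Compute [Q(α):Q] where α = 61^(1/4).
[Q(α):Q] = 4

α is a root of x^4 - 61. By Eisenstein's criterion at the prime p = 61 (which divides the constant term 61 but p^2 = 3721 does not, since 61 is squarefree), x^4 - 61 is irreducible over Q. Hence [Q(α):Q] = 4.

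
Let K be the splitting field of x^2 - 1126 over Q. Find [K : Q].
[K : Q] = 2

f(x) = x^2 - 1126 factors as (x - √1126)(x + √1126). The splitting field is K = Q(√1126). Since 1126 is squarefree and > 1, it is not a perfect square, so x^2 - 1126 is irreducible over Q and [Q(√1126) : Q] = 2. Hence [K : Q] = 2.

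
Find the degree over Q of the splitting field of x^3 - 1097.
[K : Q] = 6

The roots of x^3 - 1097 are ∛1097, ω∛1097, ω^2∛1097 where ω = e^(2πi/3) is a primitive cube root of unity, so K = Q(∛1097, ω). Now [Q(∛1097):Q] = 3 (since 1097 is not a perfect cube, x^3 - 1097 is irreducible) and [Q(ω):Q] = 2. Both 2 and 3 divide [K:Q], and [K:Q] ≤ 3·2 = 6, so [K:Q] = 6. (Equivalently: Q(∛1097) ⊂ R but ω ∉ R, so [K : Q(∛1097)] = 2.)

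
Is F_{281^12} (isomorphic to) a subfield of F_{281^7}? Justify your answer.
No: F_{281^12} is not a subfield of F_{281^7}

F_{p^m} embeds in F_{p^n} iff m | n. Here 12 ∤ 7 (since 7 = 0·12 + 7 with remainder 7 ≠ 0), so F_{281^12} is not a subfield of F_{281^7}. Equivalently: if it were, the tower law would give 12 = [F_{281^12}:F_281] dividing [F_{281^7}:F_281] = 7, contradiction.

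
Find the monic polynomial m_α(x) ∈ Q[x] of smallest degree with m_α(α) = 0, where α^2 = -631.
m_α(x) = x^2 + 631

α satisfies α^2 + 631 = 0, so x^2 + 631 annihilates α. Since d = -631 is squarefree and ≠ 1, it is not a perfect square in Q, so x^2 + 631 has no rational root and is therefore irreducible over Q (a degree-2 polynomial over a field is irreducible iff it has no root). Hence m_α(x) = x^2 + 631.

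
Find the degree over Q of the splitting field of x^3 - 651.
[K : Q] = 6

The roots of x^3 - 651 are ∛651, ω∛651, ω^2∛651 where ω = e^(2πi/3) is a primitive cube root of unity, so K = Q(∛651, ω). Now [Q(∛651):Q] = 3 (since 651 is not a perfect cube, x^3 - 651 is irreducible) and [Q(ω):Q] = 2. Both 2 and 3 divide [K:Q], and [K:Q] ≤ 3·2 = 6, so [K:Q] = 6. (Equivalently: Q(∛651) ⊂ R but ω ∉ R, so [K : Q(∛651)] = 2.)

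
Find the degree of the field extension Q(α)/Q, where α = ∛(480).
[Q(α):Q] = 3

The minimal polynomial of α is x^3 - 480, irreducible over Q since 480 is not a perfect cube (so x^3 - 480 has no rational root). Hence [Q(α):Q] = deg(m_α) = 3.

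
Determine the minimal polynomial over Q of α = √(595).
m_α(x) = x^2 - 595

α satisfies α^2 - 595 = 0, so x^2 - 595 annihilates α. Since d = 595 is squarefree and ≠ 1, it is not a perfect square in Q, so x^2 - 595 has no rational root and is therefore irreducible over Q (a degree-2 polynomial over a field is irreducible iff it has no root). Hence m_α(x) = x^2 - 595.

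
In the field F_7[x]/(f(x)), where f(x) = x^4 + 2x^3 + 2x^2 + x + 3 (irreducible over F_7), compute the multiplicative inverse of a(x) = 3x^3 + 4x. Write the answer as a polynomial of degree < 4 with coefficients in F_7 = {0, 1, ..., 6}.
a(x)^(-1) ≡ 6x^3 + 4x^2 + 5x (mod f(x))

Since f is irreducible over F_7, F_7[x]/(f) is a field and a(x) ≠ 0 has an inverse. Apply the extended Euclidean algorithm to f(x) and a(x) in F_7[x]: f(x) = (5x + 3)·a(x) + (3x^2 + 3x + 3);  a(x) = (x + 6)·(3x^2 + 3x + 3) + (4x + 3);  (3x^2 + 3x + 3) = (6x + 5)·(4x + 3) + (2). The last nonzero remainder is the constant 2 = gcd(f, a) in F_7. Back-substituting through the division chain expresses 2 = s(x)·a(x) + t(x)·f(x) with s(x) ≡ 5x^3 + x^2 + 3x (mod f), so (5x^3 + x^2 + 3x)·a(x) ≡ 2 (mod f). Multiplying by 2^(-1) ≡ 4 in F_7 gives a(x)^(-1) ≡ 4·(5x^3 + x^2 + 3x) ≡ 6x^3 + 4x^2 + 5x (mod f). Check: (3x^3 + 4x)·(6x^3 + 4x^2 + 5x) = 4x^6 + 5x^5 + 4x^4 + 2x^3 + 6x^2 ≡ 1 (mod x^4 + 2x^3 + 2x^2 + x + 3).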